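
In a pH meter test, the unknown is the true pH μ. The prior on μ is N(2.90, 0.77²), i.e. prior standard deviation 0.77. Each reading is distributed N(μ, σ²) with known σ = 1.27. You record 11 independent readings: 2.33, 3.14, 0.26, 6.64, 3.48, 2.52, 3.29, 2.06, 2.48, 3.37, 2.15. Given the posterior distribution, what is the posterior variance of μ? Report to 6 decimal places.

For Normal data with known variance σ², a Normal(μ₀, σ₀²) prior on μ is conjugate. Posterior precision = 1/σ₀² + n/σ²; posterior mean is the precision-weighted average of μ₀ and x̄.
σ₀² = 0.77² = 0.5929, σ² = 1.27² = 1.6129; σ² + n·σ₀² = 1.6129 + 11·0.5929 = 8.1348.
Posterior precision = 1/σ₀² + n/σ² = 1/0.5929 + 11/1.6129 = (σ² + n·σ₀²)/(σ₀²σ²) = 8.1348/(0.5929·1.6129); posterior variance σₙ² = σ₀²σ²/(σ² + n·σ₀²) = 0.5929·1.6129/8.1348 = 0.117555.

0.117555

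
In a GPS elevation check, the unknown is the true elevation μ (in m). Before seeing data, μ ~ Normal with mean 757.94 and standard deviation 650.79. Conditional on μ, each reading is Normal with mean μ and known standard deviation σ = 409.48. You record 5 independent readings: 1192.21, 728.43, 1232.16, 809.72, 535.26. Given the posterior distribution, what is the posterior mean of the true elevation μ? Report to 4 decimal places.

For Normal data with known variance σ², a Normal(μ₀, σ₀²) prior on μ is conjugate. Posterior precision = 1/σ₀² + n/σ²; posterior mean is the precision-weighted average of μ₀ and x̄.
Σxᵢ = 1192.21 + 728.43 + 1232.16 + 809.72 + 535.26 = 4497.78, so n·x̄ = 4497.78.
σ₀² = 650.79² = 423527.6241, σ² = 409.48² = 167673.8704; σ² + n·σ₀² = 167673.8704 + 5·423527.6241 = 2285311.9909.
Posterior mean = (μ₀/σ₀² + n·x̄/σ²)/(1/σ₀² + n/σ²) = (σ²·μ₀ + σ₀²·n·x̄)/(σ² + n·σ₀²) = (167673.8704·757.94 + 423527.6241·4497.78)/2285311.9909 = 2032020810.455474/2285311.9909 = 889.1656.

889.1656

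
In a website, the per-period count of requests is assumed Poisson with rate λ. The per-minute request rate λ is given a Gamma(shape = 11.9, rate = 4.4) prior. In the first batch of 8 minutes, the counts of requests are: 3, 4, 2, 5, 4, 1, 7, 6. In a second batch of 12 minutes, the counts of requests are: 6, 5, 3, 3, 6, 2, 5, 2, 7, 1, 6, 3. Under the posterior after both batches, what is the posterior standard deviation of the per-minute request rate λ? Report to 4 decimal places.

With a Gamma(shape α, rate β) prior, the Poisson likelihood is conjugate: the posterior is Gamma(α + ΣXᵢ, β + n).
Batch 1: sum of counts S = 32 over n = 8 minutes.
After batch 1: Gamma(α+S, β+n) = Gamma(11.9+32, 4.4+8) = Gamma(43.9, 12.4).
Batch 2: sum of counts S = 49 over n = 12 minutes.
After batch 2: Gamma(α+S, β+n) = Gamma(43.9+49, 12.4+12) = Gamma(92.9, 24.4).
SD = √α/β = √92.9/24.4 = 0.3950.

0.3950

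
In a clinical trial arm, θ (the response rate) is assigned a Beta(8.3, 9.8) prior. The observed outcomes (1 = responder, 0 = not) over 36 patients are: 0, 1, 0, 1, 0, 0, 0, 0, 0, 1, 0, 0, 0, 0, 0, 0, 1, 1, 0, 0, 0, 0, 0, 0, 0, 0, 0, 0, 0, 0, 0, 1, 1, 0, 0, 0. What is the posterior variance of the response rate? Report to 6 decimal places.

The Beta prior is conjugate to a Binomial/Bernoulli likelihood; the update adds successes to α and failures to β.
Posterior: Beta(α+k, β+n−k) = Beta(8.3+7, 9.8+29) = Beta(15.3, 38.8).
Var = αβ/((α+β)²(α+β+1)) = 15.3·38.8/(54.1²·55.1) = 0.003681.

0.003681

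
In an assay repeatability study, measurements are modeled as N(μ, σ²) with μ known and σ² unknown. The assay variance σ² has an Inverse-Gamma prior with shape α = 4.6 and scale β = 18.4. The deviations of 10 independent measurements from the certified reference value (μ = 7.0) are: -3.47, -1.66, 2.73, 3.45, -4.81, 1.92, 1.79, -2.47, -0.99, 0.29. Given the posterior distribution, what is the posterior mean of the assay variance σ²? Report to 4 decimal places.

With known mean μ and an Inverse-Gamma(α, β) prior on σ², the Normal likelihood is conjugate: posterior is Inv-Gamma(α + n/2, β + Σ(xᵢ−μ)²/2).
Σ(xᵢ−μ)² = (-3.47)² + (-1.66)² + (2.73)² + (3.45)² + (-4.81)² + (1.92)² + (1.79)² + (-2.47)² + (-0.99)² + (0.29)² = 71.3436.
Posterior: Inv-Gamma(4.6 + 10/2, 18.4 + 71.3436/2) = Inv-Gamma(9.60, 54.07180).
E[σ²|data] = β/(α−1) = 54.07180/8.60 = 6.2874.

6.2874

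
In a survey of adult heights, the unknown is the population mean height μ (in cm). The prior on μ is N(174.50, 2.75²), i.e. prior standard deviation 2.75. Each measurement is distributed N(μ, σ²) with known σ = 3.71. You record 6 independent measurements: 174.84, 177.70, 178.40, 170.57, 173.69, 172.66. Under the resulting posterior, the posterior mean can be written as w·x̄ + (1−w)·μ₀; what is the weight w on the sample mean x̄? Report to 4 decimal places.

For Normal data with known variance σ², a Normal(μ₀, σ₀²) prior on μ is conjugate. Posterior precision = 1/σ₀² + n/σ²; posterior mean is the precision-weighted average of μ₀ and x̄.
σ₀² = 2.75² = 7.5625, σ² = 3.71² = 13.7641. Prior precision 1/σ₀² = 1/7.5625; data precision n/σ² = 6/13.7641.
w = (n/σ²)/(1/σ₀² + n/σ²) = n·σ₀²/(σ² + n·σ₀²) = 6·7.5625/(13.7641 + 6·7.5625) = 45.375/59.1391 = 0.7673.

0.7673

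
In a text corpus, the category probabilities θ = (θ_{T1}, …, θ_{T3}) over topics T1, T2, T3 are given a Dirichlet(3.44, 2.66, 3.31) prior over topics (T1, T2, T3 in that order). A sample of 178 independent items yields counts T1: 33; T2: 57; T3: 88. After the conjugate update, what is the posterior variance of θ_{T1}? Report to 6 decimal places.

The Dirichlet prior is conjugate to the Multinomial likelihood: each posterior αⱼ = prior αⱼ + observed count nⱼ.
Posterior concentration: (36.44, 59.66, 91.31), total = 187.41.
Var[θ_j] = α_j(Σα−α_j)/((Σα)²(Σα+1)) = 36.44·150.97/(187.41²·188.41) = 0.000831.

0.000831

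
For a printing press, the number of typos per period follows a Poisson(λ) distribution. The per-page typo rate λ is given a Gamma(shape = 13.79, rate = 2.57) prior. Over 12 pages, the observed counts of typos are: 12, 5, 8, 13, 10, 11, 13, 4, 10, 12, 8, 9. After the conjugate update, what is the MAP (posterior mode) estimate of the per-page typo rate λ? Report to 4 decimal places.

8.7708

With a Gamma(shape α, rate β) prior, the Poisson likelihood is conjugate: the posterior is Gamma(α + ΣXᵢ, β + n).
Sum of counts S = 115 over n = 12 pages.
Posterior: Gamma(α+S, β+n) = Gamma(13.79+115, 2.57+12) = Gamma(128.79, 14.57).
Mode of Gamma(α,β) for α≥1 is (α−1)/β = 127.79/14.57 = 8.7708.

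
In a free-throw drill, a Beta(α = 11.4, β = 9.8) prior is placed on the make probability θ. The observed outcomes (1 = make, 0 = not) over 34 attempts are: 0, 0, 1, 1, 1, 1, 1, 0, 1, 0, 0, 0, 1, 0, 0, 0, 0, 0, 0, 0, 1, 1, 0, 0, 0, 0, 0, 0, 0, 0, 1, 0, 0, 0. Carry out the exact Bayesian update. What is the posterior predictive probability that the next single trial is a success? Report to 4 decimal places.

The Beta prior is conjugate to a Binomial/Bernoulli likelihood; the update adds successes to α and failures to β.
Posterior: Beta(α+k, β+n−k) = Beta(11.4+10, 9.8+24) = Beta(21.4, 33.8).
For a single future Bernoulli trial, P(success | data) = α/(α+β) = 0.3877.

0.3877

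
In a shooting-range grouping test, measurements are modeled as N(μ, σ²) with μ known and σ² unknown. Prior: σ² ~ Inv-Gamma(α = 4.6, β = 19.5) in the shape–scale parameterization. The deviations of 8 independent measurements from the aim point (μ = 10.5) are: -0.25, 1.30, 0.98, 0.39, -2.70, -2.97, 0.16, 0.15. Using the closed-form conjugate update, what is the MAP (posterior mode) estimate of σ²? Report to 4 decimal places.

3.0221

With known mean μ and an Inverse-Gamma(α, β) prior on σ², the Normal likelihood is conjugate: posterior is Inv-Gamma(α + n/2, β + Σ(xᵢ−μ)²/2).
Σ(xᵢ−μ)² = (-0.25)² + (1.30)² + (0.98)² + (0.39)² + (-2.70)² + (-2.97)² + (0.16)² + (0.15)² = 19.0240.
Posterior: Inv-Gamma(4.6 + 8/2, 19.5 + 19.0240/2) = Inv-Gamma(8.60, 29.01200).
Mode = β/(α+1) = 29.01200/9.60 = 3.0221.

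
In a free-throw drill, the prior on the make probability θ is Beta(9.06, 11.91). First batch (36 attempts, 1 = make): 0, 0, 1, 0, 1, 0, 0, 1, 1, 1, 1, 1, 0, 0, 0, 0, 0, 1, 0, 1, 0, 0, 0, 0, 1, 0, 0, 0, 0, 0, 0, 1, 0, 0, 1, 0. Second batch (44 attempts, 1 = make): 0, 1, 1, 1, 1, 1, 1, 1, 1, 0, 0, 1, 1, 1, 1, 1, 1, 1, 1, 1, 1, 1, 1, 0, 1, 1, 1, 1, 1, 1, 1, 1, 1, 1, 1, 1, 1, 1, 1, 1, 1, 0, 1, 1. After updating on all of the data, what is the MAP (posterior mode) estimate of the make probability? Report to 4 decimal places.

0.5967

The Beta prior is conjugate to a Binomial/Bernoulli likelihood; the update adds successes to α and failures to β.
After batch 1: Beta(9.06+12, 11.91+24) = Beta(21.06, 35.91).
After batch 2: Beta(21.06+39, 35.91+5) = Beta(60.06, 40.91).
Mode of Beta(a,b) for a,b>1 is (a−1)/(a+b−2) = 59.06/98.97 = 0.5967.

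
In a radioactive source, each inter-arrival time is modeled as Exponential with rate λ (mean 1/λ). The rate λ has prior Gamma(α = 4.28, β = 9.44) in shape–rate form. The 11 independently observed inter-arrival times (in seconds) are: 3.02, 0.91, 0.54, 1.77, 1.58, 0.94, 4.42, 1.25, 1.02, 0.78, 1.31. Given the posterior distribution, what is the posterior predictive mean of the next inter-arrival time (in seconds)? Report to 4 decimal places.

1.8894

With a Gamma(shape α, rate β) prior on the exponential rate λ, the posterior after n observations with total T = Σxᵢ is Gamma(α+n, β+T).
Sum of observations T = 17.54 seconds; n = 11.
Posterior: Gamma(4.28+11, 9.44+17.54) = Gamma(15.28, 26.98).
The predictive distribution for the next observation is Lomax; its mean is β/(α−1) = 26.98/14.28 = 1.8894.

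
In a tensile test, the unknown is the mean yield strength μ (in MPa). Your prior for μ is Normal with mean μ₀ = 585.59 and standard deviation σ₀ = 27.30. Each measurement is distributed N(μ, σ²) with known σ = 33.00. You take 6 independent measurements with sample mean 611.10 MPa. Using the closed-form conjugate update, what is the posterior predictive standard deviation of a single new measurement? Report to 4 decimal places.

35.1419

For Normal data with known variance σ², a Normal(μ₀, σ₀²) prior on μ is conjugate. Posterior precision = 1/σ₀² + n/σ²; posterior mean is the precision-weighted average of μ₀ and x̄.
σ₀² = 27.30² = 745.29, σ² = 33.00² = 1089; σ² + n·σ₀² = 1089 + 6·745.29 = 5560.74.
Posterior precision = 1/σ₀² + n/σ² = 1/745.29 + 6/1089 = (σ² + n·σ₀²)/(σ₀²σ²) = 5560.74/(745.29·1089); posterior variance σₙ² = σ₀²σ²/(σ² + n·σ₀²) = 745.29·1089/5560.74 = 145.955540.
Predictive variance for one new observation = σₙ² + σ² = 745.29·1089/5560.74 + 1089 = σ²·(σ₀² + 5560.74)/5560.74 = 1089·6306.03/5560.74 = 1234.955540; SD = √(1089·6306.03/5560.74) = 35.1419.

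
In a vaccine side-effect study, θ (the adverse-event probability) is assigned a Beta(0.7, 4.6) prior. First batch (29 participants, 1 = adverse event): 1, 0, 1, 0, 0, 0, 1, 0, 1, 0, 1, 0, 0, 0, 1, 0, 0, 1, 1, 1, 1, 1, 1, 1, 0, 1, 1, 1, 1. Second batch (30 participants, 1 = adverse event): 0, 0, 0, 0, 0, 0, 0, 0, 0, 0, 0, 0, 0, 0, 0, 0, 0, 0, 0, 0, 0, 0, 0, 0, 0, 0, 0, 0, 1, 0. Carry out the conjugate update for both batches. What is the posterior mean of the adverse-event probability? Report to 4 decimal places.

The Beta prior is conjugate to a Binomial/Bernoulli likelihood; the update adds successes to α and failures to β.
After batch 1: Beta(0.7+17, 4.6+12) = Beta(17.7, 16.6).
After batch 2: Beta(17.7+1, 16.6+29) = Beta(18.7, 45.6).
Posterior mean = α/(α+β) = 18.7/64.3 = 0.2908.

0.2908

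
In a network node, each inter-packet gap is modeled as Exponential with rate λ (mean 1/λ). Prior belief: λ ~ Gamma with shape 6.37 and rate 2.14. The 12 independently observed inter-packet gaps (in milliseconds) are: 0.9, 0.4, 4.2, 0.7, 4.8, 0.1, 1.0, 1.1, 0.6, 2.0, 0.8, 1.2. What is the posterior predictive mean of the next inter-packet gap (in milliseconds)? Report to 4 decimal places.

1.1480

With a Gamma(shape α, rate β) prior on the exponential rate λ, the posterior after n observations with total T = Σxᵢ is Gamma(α+n, β+T).
Sum of observations T = 17.8 milliseconds; n = 12.
Posterior: Gamma(6.37+12, 2.14+17.8) = Gamma(18.37, 19.94).
The predictive distribution for the next observation is Lomax; its mean is β/(α−1) = 19.94/17.37 = 1.1480.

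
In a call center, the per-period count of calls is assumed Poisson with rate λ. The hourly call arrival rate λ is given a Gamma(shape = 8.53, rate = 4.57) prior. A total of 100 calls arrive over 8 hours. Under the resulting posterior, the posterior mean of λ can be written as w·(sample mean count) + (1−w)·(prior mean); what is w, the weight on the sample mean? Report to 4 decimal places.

With a Gamma(shape α, rate β) prior, the Poisson likelihood is conjugate: the posterior is Gamma(α + ΣXᵢ, β + n).
Posterior mean = (α₀+S)/(β₀+n) = [n/(β₀+n)]·(S/n) + [β₀/(β₀+n)]·(α₀/β₀), so only n and β₀ enter the weight.
Weight on data w = n/(β₀+n) = 8/(4.57+8) = 8/12.57 = 0.6364.

0.6364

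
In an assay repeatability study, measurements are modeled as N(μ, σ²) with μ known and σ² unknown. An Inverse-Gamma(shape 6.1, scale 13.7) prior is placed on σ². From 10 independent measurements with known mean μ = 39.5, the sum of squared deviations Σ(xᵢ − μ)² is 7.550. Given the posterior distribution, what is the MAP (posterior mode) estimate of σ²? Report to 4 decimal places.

1.4442

With known mean μ and an Inverse-Gamma(α, β) prior on σ², the Normal likelihood is conjugate: posterior is Inv-Gamma(α + n/2, β + Σ(xᵢ−μ)²/2).
Posterior: Inv-Gamma(6.1 + 10/2, 13.7 + 7.550/2) = Inv-Gamma(11.10, 17.4750).
Mode = β/(α+1) = 17.4750/12.10 = 1.4442.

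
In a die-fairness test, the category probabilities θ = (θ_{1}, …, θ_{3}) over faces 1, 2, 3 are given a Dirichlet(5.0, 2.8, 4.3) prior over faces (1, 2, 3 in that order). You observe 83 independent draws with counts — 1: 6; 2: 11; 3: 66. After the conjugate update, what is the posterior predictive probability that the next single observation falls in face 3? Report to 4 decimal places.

The Dirichlet prior is conjugate to the Multinomial likelihood: each posterior αⱼ = prior αⱼ + observed count nⱼ.
Posterior concentration: (11.0, 13.8, 70.3), total = 95.1.
P(next = 3 | data) = α_{3}/Σα = 0.7392.

0.7392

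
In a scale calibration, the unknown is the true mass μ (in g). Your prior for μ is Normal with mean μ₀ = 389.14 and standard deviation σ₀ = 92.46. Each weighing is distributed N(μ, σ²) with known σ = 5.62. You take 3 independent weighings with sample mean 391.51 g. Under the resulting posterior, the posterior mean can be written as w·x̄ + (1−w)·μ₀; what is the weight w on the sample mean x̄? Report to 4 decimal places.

For Normal data with known variance σ², a Normal(μ₀, σ₀²) prior on μ is conjugate. Posterior precision = 1/σ₀² + n/σ²; posterior mean is the precision-weighted average of μ₀ and x̄.
σ₀² = 92.46² = 8548.8516, σ² = 5.62² = 31.5844. Prior precision 1/σ₀² = 1/8548.8516; data precision n/σ² = 3/31.5844.
w = (n/σ²)/(1/σ₀² + n/σ²) = n·σ₀²/(σ² + n·σ₀²) = 3·8548.8516/(31.5844 + 3·8548.8516) = 25646.5548/25678.1392 = 0.9988.

0.9988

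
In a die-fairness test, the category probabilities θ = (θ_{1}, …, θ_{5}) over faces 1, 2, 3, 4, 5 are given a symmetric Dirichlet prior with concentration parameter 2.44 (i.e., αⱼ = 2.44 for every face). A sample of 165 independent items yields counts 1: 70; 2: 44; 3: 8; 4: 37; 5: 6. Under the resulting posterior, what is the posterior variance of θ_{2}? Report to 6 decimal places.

0.001085

The Dirichlet prior is conjugate to the Multinomial likelihood: each posterior αⱼ = prior αⱼ + observed count nⱼ.
Posterior concentration: (72.44, 46.44, 10.44, 39.44, 8.44), total = 177.20.
Var[θ_j] = α_j(Σα−α_j)/((Σα)²(Σα+1)) = 46.44·130.76/(177.20²·178.20) = 0.001085.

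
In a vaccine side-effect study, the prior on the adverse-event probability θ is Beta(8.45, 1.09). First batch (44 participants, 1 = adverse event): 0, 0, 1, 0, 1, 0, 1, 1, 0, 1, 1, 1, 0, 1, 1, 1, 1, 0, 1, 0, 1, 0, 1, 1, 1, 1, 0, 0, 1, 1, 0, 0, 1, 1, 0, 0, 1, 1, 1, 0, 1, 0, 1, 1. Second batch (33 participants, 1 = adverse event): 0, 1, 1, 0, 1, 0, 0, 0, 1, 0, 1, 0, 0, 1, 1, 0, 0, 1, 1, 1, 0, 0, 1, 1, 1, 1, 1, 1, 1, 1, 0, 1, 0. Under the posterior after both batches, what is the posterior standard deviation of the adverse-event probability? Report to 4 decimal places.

0.0516

The Beta prior is conjugate to a Binomial/Bernoulli likelihood; the update adds successes to α and failures to β.
After batch 1: Beta(8.45+27, 1.09+17) = Beta(35.45, 18.09).
After batch 2: Beta(35.45+19, 18.09+14) = Beta(54.45, 32.09).
Var = αβ/((α+β)²(α+β+1)) = 54.45·32.09/(86.54²·87.54) = 0.00266518; SD = √0.00266518 = 0.0516.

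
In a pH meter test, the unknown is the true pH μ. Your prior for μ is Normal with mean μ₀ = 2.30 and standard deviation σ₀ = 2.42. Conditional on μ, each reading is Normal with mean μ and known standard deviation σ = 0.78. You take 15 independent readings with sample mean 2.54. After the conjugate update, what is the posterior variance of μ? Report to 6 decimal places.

For Normal data with known variance σ², a Normal(μ₀, σ₀²) prior on μ is conjugate. Posterior precision = 1/σ₀² + n/σ²; posterior mean is the precision-weighted average of μ₀ and x̄.
σ₀² = 2.42² = 5.8564, σ² = 0.78² = 0.6084; σ² + n·σ₀² = 0.6084 + 15·5.8564 = 88.4544.
Posterior precision = 1/σ₀² + n/σ² = 1/5.8564 + 15/0.6084 = (σ² + n·σ₀²)/(σ₀²σ²) = 88.4544/(5.8564·0.6084); posterior variance σₙ² = σ₀²σ²/(σ² + n·σ₀²) = 5.8564·0.6084/88.4544 = 0.040281.

0.040281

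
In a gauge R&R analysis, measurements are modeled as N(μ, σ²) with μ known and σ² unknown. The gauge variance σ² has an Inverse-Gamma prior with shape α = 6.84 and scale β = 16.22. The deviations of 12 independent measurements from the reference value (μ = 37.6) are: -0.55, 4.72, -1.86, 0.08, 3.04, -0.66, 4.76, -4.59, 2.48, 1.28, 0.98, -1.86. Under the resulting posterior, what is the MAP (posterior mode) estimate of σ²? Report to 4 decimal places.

4.4833

With known mean μ and an Inverse-Gamma(α, β) prior on σ², the Normal likelihood is conjugate: posterior is Inv-Gamma(α + n/2, β + Σ(xᵢ−μ)²/2).
Σ(xᵢ−μ)² = (-0.55)² + (4.72)² + (-1.86)² + (0.08)² + (3.04)² + (-0.66)² + (4.76)² + (-4.59)² + (2.48)² + (1.28)² + (0.98)² + (-1.86)² = 91.6586.
Posterior: Inv-Gamma(6.84 + 12/2, 16.22 + 91.6586/2) = Inv-Gamma(12.84, 62.04930).
Mode = β/(α+1) = 62.04930/13.84 = 4.4833.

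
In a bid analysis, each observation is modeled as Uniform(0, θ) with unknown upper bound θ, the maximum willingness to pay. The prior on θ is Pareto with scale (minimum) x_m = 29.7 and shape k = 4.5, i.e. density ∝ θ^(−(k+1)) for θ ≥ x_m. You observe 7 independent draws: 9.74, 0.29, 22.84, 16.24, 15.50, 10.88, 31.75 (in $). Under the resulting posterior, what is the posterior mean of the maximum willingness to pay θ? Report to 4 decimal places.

A Pareto(scale x_m, shape k) prior on the upper bound θ of Uniform(0, θ) is conjugate: posterior is Pareto(max(x_m, max xᵢ), k + n).
Sample maximum = 31.75; prior scale x_m = 29.7 → posterior scale = max = 31.75.
Posterior shape = 4.5 + 7 = 11.5.
E[θ|data] = k·x_m/(k−1) = 11.5·31.75/10.5 = 34.7738.

34.7738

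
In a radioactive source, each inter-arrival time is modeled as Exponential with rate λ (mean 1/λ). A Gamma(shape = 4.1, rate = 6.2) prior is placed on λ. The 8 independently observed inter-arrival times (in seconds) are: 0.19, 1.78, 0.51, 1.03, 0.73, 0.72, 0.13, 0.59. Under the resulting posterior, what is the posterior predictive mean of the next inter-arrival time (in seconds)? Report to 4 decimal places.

1.0703

With a Gamma(shape α, rate β) prior on the exponential rate λ, the posterior after n observations with total T = Σxᵢ is Gamma(α+n, β+T).
Sum of observations T = 5.68 seconds; n = 8.
Posterior: Gamma(4.1+8, 6.2+5.68) = Gamma(12.1, 11.88).
The predictive distribution for the next observation is Lomax; its mean is β/(α−1) = 11.88/11.1 = 1.0703.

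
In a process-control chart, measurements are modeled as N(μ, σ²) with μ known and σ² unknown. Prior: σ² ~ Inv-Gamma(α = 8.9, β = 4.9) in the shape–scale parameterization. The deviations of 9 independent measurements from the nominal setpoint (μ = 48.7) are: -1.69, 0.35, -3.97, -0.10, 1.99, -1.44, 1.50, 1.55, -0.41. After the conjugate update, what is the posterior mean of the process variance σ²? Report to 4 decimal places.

1.5889

With known mean μ and an Inverse-Gamma(α, β) prior on σ², the Normal likelihood is conjugate: posterior is Inv-Gamma(α + n/2, β + Σ(xᵢ−μ)²/2).
Σ(xᵢ−μ)² = (-1.69)² + (0.35)² + (-3.97)² + (-0.10)² + (1.99)² + (-1.44)² + (1.50)² + (1.55)² + (-0.41)² = 29.6038.
Posterior: Inv-Gamma(8.9 + 9/2, 4.9 + 29.6038/2) = Inv-Gamma(13.40, 19.70190).
E[σ²|data] = β/(α−1) = 19.70190/12.40 = 1.5889.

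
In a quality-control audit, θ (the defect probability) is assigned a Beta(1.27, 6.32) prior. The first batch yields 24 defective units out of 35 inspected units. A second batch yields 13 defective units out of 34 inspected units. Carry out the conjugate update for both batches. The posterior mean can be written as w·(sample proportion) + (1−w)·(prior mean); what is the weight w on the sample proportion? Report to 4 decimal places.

The Beta prior is conjugate to a Binomial/Bernoulli likelihood; the update adds successes to α and failures to β.
Total number of inspected units: n = 35 + 34 = 69.
Posterior mean = (α₀+k)/(α₀+β₀+n) = [n/(α₀+β₀+n)]·(k/n) + [(α₀+β₀)/(α₀+β₀+n)]·α₀/(α₀+β₀), so only n and the prior enter the weight.
The weight on the data is w = n/(α₀+β₀+n) = 69/(1.27+6.32+69) = 69/76.59 = 0.9009.

0.9009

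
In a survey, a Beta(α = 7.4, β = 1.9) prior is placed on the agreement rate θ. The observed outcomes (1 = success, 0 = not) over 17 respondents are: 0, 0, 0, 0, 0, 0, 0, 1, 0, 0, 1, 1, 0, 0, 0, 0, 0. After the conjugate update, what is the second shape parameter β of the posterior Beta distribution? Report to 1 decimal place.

The Beta prior is conjugate to a Binomial/Bernoulli likelihood; the update adds successes to α and failures to β.
Posterior: Beta(α+k, β+n−k) = Beta(7.4+3, 1.9+14) = Beta(10.4, 15.9).
Posterior β = 15.9.

15.9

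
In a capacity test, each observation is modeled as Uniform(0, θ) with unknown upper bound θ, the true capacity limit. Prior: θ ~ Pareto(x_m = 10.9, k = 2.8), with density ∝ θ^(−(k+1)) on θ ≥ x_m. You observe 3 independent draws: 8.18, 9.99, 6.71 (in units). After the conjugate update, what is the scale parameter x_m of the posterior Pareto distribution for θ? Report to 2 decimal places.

10.90

A Pareto(scale x_m, shape k) prior on the upper bound θ of Uniform(0, θ) is conjugate: posterior is Pareto(max(x_m, max xᵢ), k + n).
Sample maximum = 9.99; prior scale x_m = 10.9 → posterior scale = max = 10.90.
Posterior shape = 2.8 + 3 = 5.8.
Posterior scale x_m = 10.90.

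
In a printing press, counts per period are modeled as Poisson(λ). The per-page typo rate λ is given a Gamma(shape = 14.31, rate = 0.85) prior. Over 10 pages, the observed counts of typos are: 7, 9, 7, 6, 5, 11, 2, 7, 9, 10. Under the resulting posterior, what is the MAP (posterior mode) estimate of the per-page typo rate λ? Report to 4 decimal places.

With a Gamma(shape α, rate β) prior, the Poisson likelihood is conjugate: the posterior is Gamma(α + ΣXᵢ, β + n).
Sum of counts S = 73 over n = 10 pages.
Posterior: Gamma(α+S, β+n) = Gamma(14.31+73, 0.85+10) = Gamma(87.31, 10.85).
Mode of Gamma(α,β) for α≥1 is (α−1)/β = 86.31/10.85 = 7.9548.

7.9548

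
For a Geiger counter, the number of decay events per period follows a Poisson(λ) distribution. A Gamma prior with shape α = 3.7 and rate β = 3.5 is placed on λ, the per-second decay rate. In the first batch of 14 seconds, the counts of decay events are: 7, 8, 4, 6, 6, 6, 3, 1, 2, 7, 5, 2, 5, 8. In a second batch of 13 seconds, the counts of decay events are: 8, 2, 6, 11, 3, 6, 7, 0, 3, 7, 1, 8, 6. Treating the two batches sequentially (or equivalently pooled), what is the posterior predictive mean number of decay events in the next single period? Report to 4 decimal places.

With a Gamma(shape α, rate β) prior, the Poisson likelihood is conjugate: the posterior is Gamma(α + ΣXᵢ, β + n).
Batch 1: sum of counts S = 70 over n = 14 seconds.
After batch 1: Gamma(α+S, β+n) = Gamma(3.7+70, 3.5+14) = Gamma(73.7, 17.5).
Batch 2: sum of counts S = 68 over n = 13 seconds.
After batch 2: Gamma(α+S, β+n) = Gamma(73.7+68, 17.5+13) = Gamma(141.7, 30.5).
The predictive distribution for one future period is NegBinom with mean α/β = 4.6459.

4.6459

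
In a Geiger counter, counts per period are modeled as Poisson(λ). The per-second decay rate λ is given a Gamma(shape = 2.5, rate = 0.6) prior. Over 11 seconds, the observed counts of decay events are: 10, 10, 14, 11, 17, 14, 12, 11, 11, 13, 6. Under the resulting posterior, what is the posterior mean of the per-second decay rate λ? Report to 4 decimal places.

11.3362

With a Gamma(shape α, rate β) prior, the Poisson likelihood is conjugate: the posterior is Gamma(α + ΣXᵢ, β + n).
Sum of counts S = 129 over n = 11 seconds.
Posterior: Gamma(α+S, β+n) = Gamma(2.5+129, 0.6+11) = Gamma(131.5, 11.6).
Posterior mean = α/β = 131.5/11.6 = 11.3362.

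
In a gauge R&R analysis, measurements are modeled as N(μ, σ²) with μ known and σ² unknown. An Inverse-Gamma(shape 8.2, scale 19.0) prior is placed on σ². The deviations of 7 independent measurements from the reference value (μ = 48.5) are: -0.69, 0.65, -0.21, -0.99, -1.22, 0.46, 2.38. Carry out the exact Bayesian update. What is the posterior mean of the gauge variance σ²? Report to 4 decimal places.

2.2097

With known mean μ and an Inverse-Gamma(α, β) prior on σ², the Normal likelihood is conjugate: posterior is Inv-Gamma(α + n/2, β + Σ(xᵢ−μ)²/2).
Σ(xᵢ−μ)² = (-0.69)² + (0.65)² + (-0.21)² + (-0.99)² + (-1.22)² + (0.46)² + (2.38)² = 9.2872.
Posterior: Inv-Gamma(8.2 + 7/2, 19.0 + 9.2872/2) = Inv-Gamma(11.70, 23.64360).
E[σ²|data] = β/(α−1) = 23.64360/10.70 = 2.2097.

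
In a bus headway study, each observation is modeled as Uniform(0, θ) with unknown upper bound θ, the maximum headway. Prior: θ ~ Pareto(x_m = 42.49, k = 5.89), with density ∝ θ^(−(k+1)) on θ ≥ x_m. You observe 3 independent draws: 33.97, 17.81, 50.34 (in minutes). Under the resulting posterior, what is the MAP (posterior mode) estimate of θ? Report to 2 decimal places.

50.34

A Pareto(scale x_m, shape k) prior on the upper bound θ of Uniform(0, θ) is conjugate: posterior is Pareto(max(x_m, max xᵢ), k + n).
Sample maximum = 50.34; prior scale x_m = 42.49 → posterior scale = max = 50.34.
Posterior shape = 5.89 + 3 = 8.89.
The Pareto density is decreasing on [x_m, ∞), so the mode is x_m = 50.34.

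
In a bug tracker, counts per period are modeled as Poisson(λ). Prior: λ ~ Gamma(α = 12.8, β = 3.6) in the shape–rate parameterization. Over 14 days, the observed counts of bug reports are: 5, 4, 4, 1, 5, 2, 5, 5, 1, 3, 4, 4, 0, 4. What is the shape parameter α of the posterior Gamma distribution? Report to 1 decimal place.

With a Gamma(shape α, rate β) prior, the Poisson likelihood is conjugate: the posterior is Gamma(α + ΣXᵢ, β + n).
Sum of counts S = 47 over n = 14 days.
Posterior: Gamma(α+S, β+n) = Gamma(12.8+47, 3.6+14) = Gamma(59.8, 17.6).
Posterior α = 59.8.

59.8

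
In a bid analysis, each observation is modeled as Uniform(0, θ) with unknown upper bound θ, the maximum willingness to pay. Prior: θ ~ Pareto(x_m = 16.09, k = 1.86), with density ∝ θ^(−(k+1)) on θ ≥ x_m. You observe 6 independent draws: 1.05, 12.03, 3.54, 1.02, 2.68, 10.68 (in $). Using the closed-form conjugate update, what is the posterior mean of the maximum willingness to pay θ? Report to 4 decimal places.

A Pareto(scale x_m, shape k) prior on the upper bound θ of Uniform(0, θ) is conjugate: posterior is Pareto(max(x_m, max xᵢ), k + n).
Sample maximum = 12.03; prior scale x_m = 16.09 → posterior scale = max = 16.09.
Posterior shape = 1.86 + 6 = 7.86.
E[θ|data] = k·x_m/(k−1) = 7.86·16.09/6.86 = 18.4355.

18.4355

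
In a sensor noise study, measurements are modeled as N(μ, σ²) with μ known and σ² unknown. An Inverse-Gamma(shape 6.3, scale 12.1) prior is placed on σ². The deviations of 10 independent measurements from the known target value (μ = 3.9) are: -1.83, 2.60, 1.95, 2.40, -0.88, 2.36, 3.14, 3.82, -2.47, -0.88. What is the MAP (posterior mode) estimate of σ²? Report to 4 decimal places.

With known mean μ and an Inverse-Gamma(α, β) prior on σ², the Normal likelihood is conjugate: posterior is Inv-Gamma(α + n/2, β + Σ(xᵢ−μ)²/2).
Σ(xᵢ−μ)² = (-1.83)² + (2.60)² + (1.95)² + (2.40)² + (-0.88)² + (2.36)² + (3.14)² + (3.82)² + (-2.47)² + (-0.88)² = 57.3427.
Posterior: Inv-Gamma(6.3 + 10/2, 12.1 + 57.3427/2) = Inv-Gamma(11.30, 40.77135).
Mode = β/(α+1) = 40.77135/12.30 = 3.3147.

3.3147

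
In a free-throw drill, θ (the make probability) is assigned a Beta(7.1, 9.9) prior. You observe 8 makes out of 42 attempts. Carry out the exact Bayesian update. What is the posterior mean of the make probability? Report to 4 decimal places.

The Beta prior is conjugate to a Binomial/Bernoulli likelihood; the update adds successes to α and failures to β.
Posterior: Beta(α+k, β+n−k) = Beta(7.1+8, 9.9+34) = Beta(15.1, 43.9).
Posterior mean = α/(α+β) = 15.1/59.0 = 0.2559.

0.2559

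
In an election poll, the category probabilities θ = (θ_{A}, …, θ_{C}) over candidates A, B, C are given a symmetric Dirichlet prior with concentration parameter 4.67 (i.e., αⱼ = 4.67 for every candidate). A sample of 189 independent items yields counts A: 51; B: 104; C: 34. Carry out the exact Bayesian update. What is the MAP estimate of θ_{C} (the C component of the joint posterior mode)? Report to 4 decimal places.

0.1883

The Dirichlet prior is conjugate to the Multinomial likelihood: each posterior αⱼ = prior αⱼ + observed count nⱼ.
Posterior concentration: (55.67, 108.67, 38.67), total = 203.01.
Joint mode component: (α_{C}−1)/(Σα−K) = 37.67/200.01 = 0.1883.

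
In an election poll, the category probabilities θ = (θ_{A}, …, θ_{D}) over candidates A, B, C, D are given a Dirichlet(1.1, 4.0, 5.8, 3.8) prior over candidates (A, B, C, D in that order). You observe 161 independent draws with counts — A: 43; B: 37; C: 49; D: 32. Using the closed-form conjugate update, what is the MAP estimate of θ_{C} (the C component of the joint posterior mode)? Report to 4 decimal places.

The Dirichlet prior is conjugate to the Multinomial likelihood: each posterior αⱼ = prior αⱼ + observed count nⱼ.
Posterior concentration: (44.1, 41.0, 54.8, 35.8), total = 175.7.
Joint mode component: (α_{C}−1)/(Σα−K) = 53.8/171.7 = 0.3133.

0.3133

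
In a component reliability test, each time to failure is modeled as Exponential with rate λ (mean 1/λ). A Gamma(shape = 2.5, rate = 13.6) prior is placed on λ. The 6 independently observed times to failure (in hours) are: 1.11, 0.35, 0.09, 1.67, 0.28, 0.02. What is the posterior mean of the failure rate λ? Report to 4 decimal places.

With a Gamma(shape α, rate β) prior on the exponential rate λ, the posterior after n observations with total T = Σxᵢ is Gamma(α+n, β+T).
Sum of observations T = 3.52 hours; n = 6.
Posterior: Gamma(2.5+6, 13.6+3.52) = Gamma(8.5, 17.12).
Posterior mean of λ = α/β = 8.5/17.12 = 0.4965.

0.4965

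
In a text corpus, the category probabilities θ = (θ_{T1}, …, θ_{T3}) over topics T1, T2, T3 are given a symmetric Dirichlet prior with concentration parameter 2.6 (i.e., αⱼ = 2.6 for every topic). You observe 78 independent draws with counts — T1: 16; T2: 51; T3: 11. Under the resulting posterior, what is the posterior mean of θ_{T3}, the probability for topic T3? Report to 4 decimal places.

The Dirichlet prior is conjugate to the Multinomial likelihood: each posterior αⱼ = prior αⱼ + observed count nⱼ.
Posterior concentration: (18.6, 53.6, 13.6), total = 85.8.
E[θ_{T3}|data] = α_{T3}/Σα = 13.6/85.8 = 0.1585.

0.1585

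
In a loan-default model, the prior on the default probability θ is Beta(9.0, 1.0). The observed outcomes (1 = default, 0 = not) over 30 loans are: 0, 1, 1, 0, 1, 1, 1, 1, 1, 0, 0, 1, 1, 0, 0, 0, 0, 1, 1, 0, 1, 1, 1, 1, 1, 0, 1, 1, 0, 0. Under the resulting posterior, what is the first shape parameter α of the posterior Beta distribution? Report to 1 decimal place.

27.0

The Beta prior is conjugate to a Binomial/Bernoulli likelihood; the update adds successes to α and failures to β.
Posterior: Beta(α+k, β+n−k) = Beta(9.0+18, 1.0+12) = Beta(27.0, 13.0).
Posterior α = 27.0.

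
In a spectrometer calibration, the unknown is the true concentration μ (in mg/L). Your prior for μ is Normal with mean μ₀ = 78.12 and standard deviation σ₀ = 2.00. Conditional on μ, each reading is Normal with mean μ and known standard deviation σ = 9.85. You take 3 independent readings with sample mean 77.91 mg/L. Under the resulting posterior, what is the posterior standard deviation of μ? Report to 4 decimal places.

For Normal data with known variance σ², a Normal(μ₀, σ₀²) prior on μ is conjugate. Posterior precision = 1/σ₀² + n/σ²; posterior mean is the precision-weighted average of μ₀ and x̄.
σ₀² = 2.00² = 4, σ² = 9.85² = 97.0225; σ² + n·σ₀² = 97.0225 + 3·4 = 109.0225.
Posterior precision = 1/σ₀² + n/σ² = 1/4 + 3/97.0225 = (σ² + n·σ₀²)/(σ₀²σ²) = 109.0225/(4·97.0225); posterior variance σₙ² = σ₀²σ²/(σ² + n·σ₀²) = 4·97.0225/109.0225 = 3.559724.
Posterior SD = √σₙ² = √(4·97.0225/109.0225) = 1.8867.

1.8867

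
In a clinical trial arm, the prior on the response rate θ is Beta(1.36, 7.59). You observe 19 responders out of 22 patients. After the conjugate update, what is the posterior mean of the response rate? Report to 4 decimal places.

The Beta prior is conjugate to a Binomial/Bernoulli likelihood; the update adds successes to α and failures to β.
Posterior: Beta(α+k, β+n−k) = Beta(1.36+19, 7.59+3) = Beta(20.36, 10.59).
Posterior mean = α/(α+β) = 20.36/30.95 = 0.6578.

0.6578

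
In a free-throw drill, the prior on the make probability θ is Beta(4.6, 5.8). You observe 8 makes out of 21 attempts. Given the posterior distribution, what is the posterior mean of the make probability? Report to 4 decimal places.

0.4013

The Beta prior is conjugate to a Binomial/Bernoulli likelihood; the update adds successes to α and failures to β.
Posterior: Beta(α+k, β+n−k) = Beta(4.6+8, 5.8+13) = Beta(12.6, 18.8).
Posterior mean = α/(α+β) = 12.6/31.4 = 0.4013.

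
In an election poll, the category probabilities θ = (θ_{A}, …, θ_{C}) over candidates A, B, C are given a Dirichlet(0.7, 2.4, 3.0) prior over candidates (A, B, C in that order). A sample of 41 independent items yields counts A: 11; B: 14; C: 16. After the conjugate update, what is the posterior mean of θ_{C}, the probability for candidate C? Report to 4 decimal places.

The Dirichlet prior is conjugate to the Multinomial likelihood: each posterior αⱼ = prior αⱼ + observed count nⱼ.
Posterior concentration: (11.7, 16.4, 19.0), total = 47.1.
E[θ_{C}|data] = α_{C}/Σα = 19.0/47.1 = 0.4034.

0.4034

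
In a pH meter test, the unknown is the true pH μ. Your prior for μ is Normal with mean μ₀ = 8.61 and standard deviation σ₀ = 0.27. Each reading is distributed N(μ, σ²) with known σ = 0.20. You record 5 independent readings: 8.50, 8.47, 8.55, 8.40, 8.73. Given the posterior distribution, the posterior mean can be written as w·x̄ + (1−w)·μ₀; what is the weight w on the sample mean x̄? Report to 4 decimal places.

For Normal data with known variance σ², a Normal(μ₀, σ₀²) prior on μ is conjugate. Posterior precision = 1/σ₀² + n/σ²; posterior mean is the precision-weighted average of μ₀ and x̄.
σ₀² = 0.27² = 0.0729, σ² = 0.20² = 0.04. Prior precision 1/σ₀² = 1/0.0729; data precision n/σ² = 5/0.04.
w = (n/σ²)/(1/σ₀² + n/σ²) = n·σ₀²/(σ² + n·σ₀²) = 5·0.0729/(0.04 + 5·0.0729) = 0.3645/0.4045 = 0.9011.

0.9011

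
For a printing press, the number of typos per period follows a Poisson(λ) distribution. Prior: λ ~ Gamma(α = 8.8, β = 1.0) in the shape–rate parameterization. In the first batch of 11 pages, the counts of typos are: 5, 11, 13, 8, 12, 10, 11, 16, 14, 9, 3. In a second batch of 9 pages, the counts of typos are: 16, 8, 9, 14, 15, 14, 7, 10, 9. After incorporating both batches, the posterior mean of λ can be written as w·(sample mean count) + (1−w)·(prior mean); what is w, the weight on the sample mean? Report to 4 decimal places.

0.9524

With a Gamma(shape α, rate β) prior, the Poisson likelihood is conjugate: the posterior is Gamma(α + ΣXᵢ, β + n).
Total number of pages: n = 11 + 9 = 20.
Posterior mean = (α₀+S)/(β₀+n) = [n/(β₀+n)]·(S/n) + [β₀/(β₀+n)]·(α₀/β₀), so only n and β₀ enter the weight.
Weight on data w = n/(β₀+n) = 20/(1.0+20) = 20/21.0 = 0.9524.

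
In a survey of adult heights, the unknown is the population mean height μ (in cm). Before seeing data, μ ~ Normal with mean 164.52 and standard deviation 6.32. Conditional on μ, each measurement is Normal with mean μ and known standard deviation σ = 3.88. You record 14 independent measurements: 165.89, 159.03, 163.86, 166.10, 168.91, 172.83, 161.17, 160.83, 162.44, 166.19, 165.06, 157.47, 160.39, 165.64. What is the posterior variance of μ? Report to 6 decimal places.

For Normal data with known variance σ², a Normal(μ₀, σ₀²) prior on μ is conjugate. Posterior precision = 1/σ₀² + n/σ²; posterior mean is the precision-weighted average of μ₀ and x̄.
σ₀² = 6.32² = 39.9424, σ² = 3.88² = 15.0544; σ² + n·σ₀² = 15.0544 + 14·39.9424 = 574.248.
Posterior precision = 1/σ₀² + n/σ² = 1/39.9424 + 14/15.0544 = (σ² + n·σ₀²)/(σ₀²σ²) = 574.248/(39.9424·15.0544); posterior variance σₙ² = σ₀²σ²/(σ² + n·σ₀²) = 39.9424·15.0544/574.248 = 1.047124.

1.047124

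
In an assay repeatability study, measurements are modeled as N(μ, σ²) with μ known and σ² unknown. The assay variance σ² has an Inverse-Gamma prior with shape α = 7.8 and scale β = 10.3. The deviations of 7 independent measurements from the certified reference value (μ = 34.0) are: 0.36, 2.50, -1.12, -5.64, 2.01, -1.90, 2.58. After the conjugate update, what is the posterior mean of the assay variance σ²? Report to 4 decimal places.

With known mean μ and an Inverse-Gamma(α, β) prior on σ², the Normal likelihood is conjugate: posterior is Inv-Gamma(α + n/2, β + Σ(xᵢ−μ)²/2).
Σ(xᵢ−μ)² = (0.36)² + (2.50)² + (-1.12)² + (-5.64)² + (2.01)² + (-1.90)² + (2.58)² = 53.7501.
Posterior: Inv-Gamma(7.8 + 7/2, 10.3 + 53.7501/2) = Inv-Gamma(11.30, 37.17505).
E[σ²|data] = β/(α−1) = 37.17505/10.30 = 3.6092.

3.6092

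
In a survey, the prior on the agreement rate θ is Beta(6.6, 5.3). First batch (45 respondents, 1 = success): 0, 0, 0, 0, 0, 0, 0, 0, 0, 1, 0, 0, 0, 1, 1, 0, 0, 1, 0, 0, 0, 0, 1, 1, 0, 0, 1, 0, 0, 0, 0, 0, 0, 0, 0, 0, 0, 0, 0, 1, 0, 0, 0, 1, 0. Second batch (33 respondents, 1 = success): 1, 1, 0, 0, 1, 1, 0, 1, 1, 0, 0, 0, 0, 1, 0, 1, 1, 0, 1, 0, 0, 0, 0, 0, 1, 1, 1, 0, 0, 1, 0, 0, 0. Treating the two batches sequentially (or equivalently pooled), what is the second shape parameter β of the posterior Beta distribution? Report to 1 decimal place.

The Beta prior is conjugate to a Binomial/Bernoulli likelihood; the update adds successes to α and failures to β.
After batch 1: Beta(6.6+9, 5.3+36) = Beta(15.6, 41.3).
After batch 2: Beta(15.6+14, 41.3+19) = Beta(29.6, 60.3).
Posterior β = 60.3.

60.3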